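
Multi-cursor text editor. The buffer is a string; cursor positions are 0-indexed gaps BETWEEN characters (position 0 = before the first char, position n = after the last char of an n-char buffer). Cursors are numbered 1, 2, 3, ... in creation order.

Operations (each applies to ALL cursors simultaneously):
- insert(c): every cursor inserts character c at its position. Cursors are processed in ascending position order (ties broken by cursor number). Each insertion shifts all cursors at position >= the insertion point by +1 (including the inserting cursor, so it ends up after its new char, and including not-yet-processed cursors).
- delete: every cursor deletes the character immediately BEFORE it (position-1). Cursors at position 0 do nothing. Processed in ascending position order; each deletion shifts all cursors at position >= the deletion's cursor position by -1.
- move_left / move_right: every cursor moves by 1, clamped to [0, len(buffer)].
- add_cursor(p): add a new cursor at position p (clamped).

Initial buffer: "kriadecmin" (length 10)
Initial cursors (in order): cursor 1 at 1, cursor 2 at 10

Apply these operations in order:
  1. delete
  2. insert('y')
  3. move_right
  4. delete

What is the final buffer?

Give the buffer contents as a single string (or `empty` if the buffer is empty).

After op 1 (delete): buffer="riadecmi" (len 8), cursors c1@0 c2@8, authorship ........
After op 2 (insert('y')): buffer="yriadecmiy" (len 10), cursors c1@1 c2@10, authorship 1........2
After op 3 (move_right): buffer="yriadecmiy" (len 10), cursors c1@2 c2@10, authorship 1........2
After op 4 (delete): buffer="yiadecmi" (len 8), cursors c1@1 c2@8, authorship 1.......

Answer: yiadecmi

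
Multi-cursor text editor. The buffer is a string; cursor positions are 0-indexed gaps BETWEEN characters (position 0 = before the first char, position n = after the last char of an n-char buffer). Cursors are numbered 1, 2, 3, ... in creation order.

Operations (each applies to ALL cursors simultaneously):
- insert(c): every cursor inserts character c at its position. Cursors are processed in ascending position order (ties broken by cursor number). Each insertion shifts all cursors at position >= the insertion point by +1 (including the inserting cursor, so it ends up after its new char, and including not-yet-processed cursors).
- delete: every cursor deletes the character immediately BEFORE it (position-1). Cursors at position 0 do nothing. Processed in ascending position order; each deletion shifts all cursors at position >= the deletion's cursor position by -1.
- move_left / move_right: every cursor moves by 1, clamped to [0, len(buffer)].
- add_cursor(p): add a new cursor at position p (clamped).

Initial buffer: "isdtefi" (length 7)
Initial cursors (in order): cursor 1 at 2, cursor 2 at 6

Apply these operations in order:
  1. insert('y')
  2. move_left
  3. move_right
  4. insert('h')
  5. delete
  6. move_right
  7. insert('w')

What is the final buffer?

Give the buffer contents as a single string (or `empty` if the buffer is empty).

After op 1 (insert('y')): buffer="isydtefyi" (len 9), cursors c1@3 c2@8, authorship ..1....2.
After op 2 (move_left): buffer="isydtefyi" (len 9), cursors c1@2 c2@7, authorship ..1....2.
After op 3 (move_right): buffer="isydtefyi" (len 9), cursors c1@3 c2@8, authorship ..1....2.
After op 4 (insert('h')): buffer="isyhdtefyhi" (len 11), cursors c1@4 c2@10, authorship ..11....22.
After op 5 (delete): buffer="isydtefyi" (len 9), cursors c1@3 c2@8, authorship ..1....2.
After op 6 (move_right): buffer="isydtefyi" (len 9), cursors c1@4 c2@9, authorship ..1....2.
After op 7 (insert('w')): buffer="isydwtefyiw" (len 11), cursors c1@5 c2@11, authorship ..1.1...2.2

Answer: isydwtefyiw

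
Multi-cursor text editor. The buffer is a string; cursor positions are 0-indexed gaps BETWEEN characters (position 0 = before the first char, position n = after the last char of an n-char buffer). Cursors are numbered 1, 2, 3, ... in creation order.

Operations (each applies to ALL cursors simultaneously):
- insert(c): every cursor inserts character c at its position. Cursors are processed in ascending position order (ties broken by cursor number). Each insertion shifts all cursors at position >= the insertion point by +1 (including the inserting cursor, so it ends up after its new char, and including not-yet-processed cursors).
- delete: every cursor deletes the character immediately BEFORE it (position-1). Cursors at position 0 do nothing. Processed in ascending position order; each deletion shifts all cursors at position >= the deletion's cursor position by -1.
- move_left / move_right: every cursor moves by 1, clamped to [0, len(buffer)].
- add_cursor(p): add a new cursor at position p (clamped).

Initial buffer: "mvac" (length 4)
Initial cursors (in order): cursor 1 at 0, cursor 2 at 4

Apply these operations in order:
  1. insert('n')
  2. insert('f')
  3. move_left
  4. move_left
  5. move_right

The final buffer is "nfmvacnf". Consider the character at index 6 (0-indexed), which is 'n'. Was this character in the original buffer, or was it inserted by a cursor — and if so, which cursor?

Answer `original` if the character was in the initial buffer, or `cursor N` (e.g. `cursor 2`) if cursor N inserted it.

Answer: cursor 2

Derivation:
After op 1 (insert('n')): buffer="nmvacn" (len 6), cursors c1@1 c2@6, authorship 1....2
After op 2 (insert('f')): buffer="nfmvacnf" (len 8), cursors c1@2 c2@8, authorship 11....22
After op 3 (move_left): buffer="nfmvacnf" (len 8), cursors c1@1 c2@7, authorship 11....22
After op 4 (move_left): buffer="nfmvacnf" (len 8), cursors c1@0 c2@6, authorship 11....22
After op 5 (move_right): buffer="nfmvacnf" (len 8), cursors c1@1 c2@7, authorship 11....22
Authorship (.=original, N=cursor N): 1 1 . . . . 2 2
Index 6: author = 2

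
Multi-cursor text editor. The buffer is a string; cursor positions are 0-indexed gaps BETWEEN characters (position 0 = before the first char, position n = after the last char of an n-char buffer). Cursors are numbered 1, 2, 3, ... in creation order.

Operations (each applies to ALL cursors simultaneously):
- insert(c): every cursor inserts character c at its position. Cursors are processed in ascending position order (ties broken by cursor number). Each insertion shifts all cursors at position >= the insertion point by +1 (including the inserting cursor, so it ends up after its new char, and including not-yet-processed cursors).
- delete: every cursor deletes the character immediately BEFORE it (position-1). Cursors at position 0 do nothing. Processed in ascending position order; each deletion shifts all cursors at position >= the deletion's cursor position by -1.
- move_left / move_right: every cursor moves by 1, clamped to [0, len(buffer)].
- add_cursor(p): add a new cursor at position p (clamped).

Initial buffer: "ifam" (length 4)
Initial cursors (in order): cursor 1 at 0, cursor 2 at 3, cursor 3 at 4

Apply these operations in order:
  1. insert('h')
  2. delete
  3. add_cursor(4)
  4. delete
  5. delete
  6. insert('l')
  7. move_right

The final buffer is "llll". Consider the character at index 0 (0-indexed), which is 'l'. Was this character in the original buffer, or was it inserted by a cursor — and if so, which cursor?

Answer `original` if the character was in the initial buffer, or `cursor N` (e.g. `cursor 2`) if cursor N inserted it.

After op 1 (insert('h')): buffer="hifahmh" (len 7), cursors c1@1 c2@5 c3@7, authorship 1...2.3
After op 2 (delete): buffer="ifam" (len 4), cursors c1@0 c2@3 c3@4, authorship ....
After op 3 (add_cursor(4)): buffer="ifam" (len 4), cursors c1@0 c2@3 c3@4 c4@4, authorship ....
After op 4 (delete): buffer="i" (len 1), cursors c1@0 c2@1 c3@1 c4@1, authorship .
After op 5 (delete): buffer="" (len 0), cursors c1@0 c2@0 c3@0 c4@0, authorship 
After op 6 (insert('l')): buffer="llll" (len 4), cursors c1@4 c2@4 c3@4 c4@4, authorship 1234
After op 7 (move_right): buffer="llll" (len 4), cursors c1@4 c2@4 c3@4 c4@4, authorship 1234
Authorship (.=original, N=cursor N): 1 2 3 4
Index 0: author = 1

Answer: cursor 1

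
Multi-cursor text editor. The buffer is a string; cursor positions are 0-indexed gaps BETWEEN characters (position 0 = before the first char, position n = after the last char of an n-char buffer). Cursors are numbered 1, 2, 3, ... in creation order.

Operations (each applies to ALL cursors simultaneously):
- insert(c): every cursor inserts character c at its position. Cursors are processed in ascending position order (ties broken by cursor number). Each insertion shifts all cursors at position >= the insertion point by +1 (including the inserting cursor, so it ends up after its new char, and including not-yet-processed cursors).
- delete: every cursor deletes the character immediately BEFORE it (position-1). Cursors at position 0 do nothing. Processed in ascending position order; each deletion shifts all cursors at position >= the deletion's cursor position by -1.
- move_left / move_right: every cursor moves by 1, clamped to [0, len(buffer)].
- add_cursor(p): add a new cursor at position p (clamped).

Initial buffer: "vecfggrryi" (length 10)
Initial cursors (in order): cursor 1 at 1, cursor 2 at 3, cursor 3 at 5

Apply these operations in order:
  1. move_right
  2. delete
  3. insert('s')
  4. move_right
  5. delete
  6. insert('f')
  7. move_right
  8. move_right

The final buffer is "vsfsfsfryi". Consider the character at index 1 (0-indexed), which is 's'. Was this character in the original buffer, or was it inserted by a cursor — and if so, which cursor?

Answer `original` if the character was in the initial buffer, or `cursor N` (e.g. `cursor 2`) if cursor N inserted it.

Answer: cursor 1

Derivation:
After op 1 (move_right): buffer="vecfggrryi" (len 10), cursors c1@2 c2@4 c3@6, authorship ..........
After op 2 (delete): buffer="vcgrryi" (len 7), cursors c1@1 c2@2 c3@3, authorship .......
After op 3 (insert('s')): buffer="vscsgsrryi" (len 10), cursors c1@2 c2@4 c3@6, authorship .1.2.3....
After op 4 (move_right): buffer="vscsgsrryi" (len 10), cursors c1@3 c2@5 c3@7, authorship .1.2.3....
After op 5 (delete): buffer="vsssryi" (len 7), cursors c1@2 c2@3 c3@4, authorship .123...
After op 6 (insert('f')): buffer="vsfsfsfryi" (len 10), cursors c1@3 c2@5 c3@7, authorship .112233...
After op 7 (move_right): buffer="vsfsfsfryi" (len 10), cursors c1@4 c2@6 c3@8, authorship .112233...
After op 8 (move_right): buffer="vsfsfsfryi" (len 10), cursors c1@5 c2@7 c3@9, authorship .112233...
Authorship (.=original, N=cursor N): . 1 1 2 2 3 3 . . .
Index 1: author = 1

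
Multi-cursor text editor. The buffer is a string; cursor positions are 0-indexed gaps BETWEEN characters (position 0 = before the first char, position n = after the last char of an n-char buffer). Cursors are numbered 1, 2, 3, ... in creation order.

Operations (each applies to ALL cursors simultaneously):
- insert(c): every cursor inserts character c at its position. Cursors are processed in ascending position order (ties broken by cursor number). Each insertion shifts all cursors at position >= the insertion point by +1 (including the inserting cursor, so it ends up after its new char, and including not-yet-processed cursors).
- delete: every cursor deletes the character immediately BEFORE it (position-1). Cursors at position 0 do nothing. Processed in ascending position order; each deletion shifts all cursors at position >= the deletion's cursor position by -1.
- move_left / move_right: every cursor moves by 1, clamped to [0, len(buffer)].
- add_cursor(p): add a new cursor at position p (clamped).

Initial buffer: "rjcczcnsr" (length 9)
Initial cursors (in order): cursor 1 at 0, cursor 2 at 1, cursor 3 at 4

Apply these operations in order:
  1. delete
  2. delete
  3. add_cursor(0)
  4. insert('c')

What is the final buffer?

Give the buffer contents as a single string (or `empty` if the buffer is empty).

Answer: cccjczcnsr

Derivation:
After op 1 (delete): buffer="jczcnsr" (len 7), cursors c1@0 c2@0 c3@2, authorship .......
After op 2 (delete): buffer="jzcnsr" (len 6), cursors c1@0 c2@0 c3@1, authorship ......
After op 3 (add_cursor(0)): buffer="jzcnsr" (len 6), cursors c1@0 c2@0 c4@0 c3@1, authorship ......
After op 4 (insert('c')): buffer="cccjczcnsr" (len 10), cursors c1@3 c2@3 c4@3 c3@5, authorship 124.3.....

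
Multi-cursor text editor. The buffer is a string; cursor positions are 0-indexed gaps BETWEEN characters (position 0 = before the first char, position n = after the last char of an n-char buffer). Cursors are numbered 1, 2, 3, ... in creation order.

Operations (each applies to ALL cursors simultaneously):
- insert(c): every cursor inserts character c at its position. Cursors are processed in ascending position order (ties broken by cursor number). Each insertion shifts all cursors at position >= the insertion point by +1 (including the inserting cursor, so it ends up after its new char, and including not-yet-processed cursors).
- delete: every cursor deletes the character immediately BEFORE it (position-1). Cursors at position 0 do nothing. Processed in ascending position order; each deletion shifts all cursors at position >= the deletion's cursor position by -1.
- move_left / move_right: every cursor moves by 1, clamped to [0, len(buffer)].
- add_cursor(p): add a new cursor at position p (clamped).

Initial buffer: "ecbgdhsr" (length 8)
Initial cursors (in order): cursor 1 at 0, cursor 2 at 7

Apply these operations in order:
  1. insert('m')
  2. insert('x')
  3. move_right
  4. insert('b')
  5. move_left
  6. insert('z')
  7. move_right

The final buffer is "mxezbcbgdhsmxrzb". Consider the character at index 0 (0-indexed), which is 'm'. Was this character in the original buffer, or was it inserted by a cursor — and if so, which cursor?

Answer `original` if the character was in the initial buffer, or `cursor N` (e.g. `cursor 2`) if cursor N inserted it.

Answer: cursor 1

Derivation:
After op 1 (insert('m')): buffer="mecbgdhsmr" (len 10), cursors c1@1 c2@9, authorship 1.......2.
After op 2 (insert('x')): buffer="mxecbgdhsmxr" (len 12), cursors c1@2 c2@11, authorship 11.......22.
After op 3 (move_right): buffer="mxecbgdhsmxr" (len 12), cursors c1@3 c2@12, authorship 11.......22.
After op 4 (insert('b')): buffer="mxebcbgdhsmxrb" (len 14), cursors c1@4 c2@14, authorship 11.1......22.2
After op 5 (move_left): buffer="mxebcbgdhsmxrb" (len 14), cursors c1@3 c2@13, authorship 11.1......22.2
After op 6 (insert('z')): buffer="mxezbcbgdhsmxrzb" (len 16), cursors c1@4 c2@15, authorship 11.11......22.22
After op 7 (move_right): buffer="mxezbcbgdhsmxrzb" (len 16), cursors c1@5 c2@16, authorship 11.11......22.22
Authorship (.=original, N=cursor N): 1 1 . 1 1 . . . . . . 2 2 . 2 2
Index 0: author = 1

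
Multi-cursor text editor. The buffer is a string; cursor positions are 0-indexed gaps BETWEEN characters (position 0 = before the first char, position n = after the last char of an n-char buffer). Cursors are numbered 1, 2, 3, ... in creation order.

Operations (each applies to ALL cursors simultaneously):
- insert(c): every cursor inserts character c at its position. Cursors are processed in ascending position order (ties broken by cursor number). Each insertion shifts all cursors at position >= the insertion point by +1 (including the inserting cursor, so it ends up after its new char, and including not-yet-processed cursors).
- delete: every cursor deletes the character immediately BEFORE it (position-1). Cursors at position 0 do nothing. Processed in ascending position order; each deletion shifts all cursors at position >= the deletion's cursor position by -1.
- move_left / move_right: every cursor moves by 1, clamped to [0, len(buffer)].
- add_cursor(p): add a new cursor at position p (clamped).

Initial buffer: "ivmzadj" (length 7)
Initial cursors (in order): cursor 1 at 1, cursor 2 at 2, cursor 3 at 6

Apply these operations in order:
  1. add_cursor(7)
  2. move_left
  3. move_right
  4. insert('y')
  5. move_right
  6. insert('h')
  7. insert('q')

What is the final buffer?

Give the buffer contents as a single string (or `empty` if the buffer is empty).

After op 1 (add_cursor(7)): buffer="ivmzadj" (len 7), cursors c1@1 c2@2 c3@6 c4@7, authorship .......
After op 2 (move_left): buffer="ivmzadj" (len 7), cursors c1@0 c2@1 c3@5 c4@6, authorship .......
After op 3 (move_right): buffer="ivmzadj" (len 7), cursors c1@1 c2@2 c3@6 c4@7, authorship .......
After op 4 (insert('y')): buffer="iyvymzadyjy" (len 11), cursors c1@2 c2@4 c3@9 c4@11, authorship .1.2....3.4
After op 5 (move_right): buffer="iyvymzadyjy" (len 11), cursors c1@3 c2@5 c3@10 c4@11, authorship .1.2....3.4
After op 6 (insert('h')): buffer="iyvhymhzadyjhyh" (len 15), cursors c1@4 c2@7 c3@13 c4@15, authorship .1.12.2...3.344
After op 7 (insert('q')): buffer="iyvhqymhqzadyjhqyhq" (len 19), cursors c1@5 c2@9 c3@16 c4@19, authorship .1.112.22...3.33444

Answer: iyvhqymhqzadyjhqyhq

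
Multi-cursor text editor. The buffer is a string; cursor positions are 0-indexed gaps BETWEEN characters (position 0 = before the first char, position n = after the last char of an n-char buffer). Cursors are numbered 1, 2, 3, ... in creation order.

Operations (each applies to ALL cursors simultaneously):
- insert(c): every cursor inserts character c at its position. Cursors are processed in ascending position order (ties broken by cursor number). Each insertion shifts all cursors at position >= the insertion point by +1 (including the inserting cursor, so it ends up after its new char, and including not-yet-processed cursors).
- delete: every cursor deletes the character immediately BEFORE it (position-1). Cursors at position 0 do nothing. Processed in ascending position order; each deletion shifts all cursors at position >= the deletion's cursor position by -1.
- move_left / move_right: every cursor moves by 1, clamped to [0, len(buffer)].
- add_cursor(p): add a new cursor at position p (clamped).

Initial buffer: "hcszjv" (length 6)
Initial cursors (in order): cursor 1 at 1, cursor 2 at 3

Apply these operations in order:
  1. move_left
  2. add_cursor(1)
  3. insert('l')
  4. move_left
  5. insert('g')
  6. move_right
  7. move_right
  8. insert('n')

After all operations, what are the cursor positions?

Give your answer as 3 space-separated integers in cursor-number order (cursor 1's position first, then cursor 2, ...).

Answer: 4 12 8

Derivation:
After op 1 (move_left): buffer="hcszjv" (len 6), cursors c1@0 c2@2, authorship ......
After op 2 (add_cursor(1)): buffer="hcszjv" (len 6), cursors c1@0 c3@1 c2@2, authorship ......
After op 3 (insert('l')): buffer="lhlclszjv" (len 9), cursors c1@1 c3@3 c2@5, authorship 1.3.2....
After op 4 (move_left): buffer="lhlclszjv" (len 9), cursors c1@0 c3@2 c2@4, authorship 1.3.2....
After op 5 (insert('g')): buffer="glhglcglszjv" (len 12), cursors c1@1 c3@4 c2@7, authorship 11.33.22....
After op 6 (move_right): buffer="glhglcglszjv" (len 12), cursors c1@2 c3@5 c2@8, authorship 11.33.22....
After op 7 (move_right): buffer="glhglcglszjv" (len 12), cursors c1@3 c3@6 c2@9, authorship 11.33.22....
After op 8 (insert('n')): buffer="glhnglcnglsnzjv" (len 15), cursors c1@4 c3@8 c2@12, authorship 11.133.322.2...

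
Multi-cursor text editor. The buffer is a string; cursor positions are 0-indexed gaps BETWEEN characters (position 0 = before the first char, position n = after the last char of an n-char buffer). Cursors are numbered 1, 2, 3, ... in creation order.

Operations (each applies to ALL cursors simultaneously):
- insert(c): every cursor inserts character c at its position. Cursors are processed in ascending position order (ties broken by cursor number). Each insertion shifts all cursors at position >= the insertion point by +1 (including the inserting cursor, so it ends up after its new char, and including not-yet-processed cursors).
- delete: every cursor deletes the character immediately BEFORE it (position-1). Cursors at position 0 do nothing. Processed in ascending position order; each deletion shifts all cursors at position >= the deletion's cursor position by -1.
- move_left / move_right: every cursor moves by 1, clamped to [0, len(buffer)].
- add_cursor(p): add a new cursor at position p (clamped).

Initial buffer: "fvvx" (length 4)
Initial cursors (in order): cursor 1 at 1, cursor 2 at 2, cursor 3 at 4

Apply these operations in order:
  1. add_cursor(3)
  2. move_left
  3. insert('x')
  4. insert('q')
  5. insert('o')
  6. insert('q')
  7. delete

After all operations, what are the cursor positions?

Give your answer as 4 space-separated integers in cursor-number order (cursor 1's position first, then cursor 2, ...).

Answer: 3 7 15 11

Derivation:
After op 1 (add_cursor(3)): buffer="fvvx" (len 4), cursors c1@1 c2@2 c4@3 c3@4, authorship ....
After op 2 (move_left): buffer="fvvx" (len 4), cursors c1@0 c2@1 c4@2 c3@3, authorship ....
After op 3 (insert('x')): buffer="xfxvxvxx" (len 8), cursors c1@1 c2@3 c4@5 c3@7, authorship 1.2.4.3.
After op 4 (insert('q')): buffer="xqfxqvxqvxqx" (len 12), cursors c1@2 c2@5 c4@8 c3@11, authorship 11.22.44.33.
After op 5 (insert('o')): buffer="xqofxqovxqovxqox" (len 16), cursors c1@3 c2@7 c4@11 c3@15, authorship 111.222.444.333.
After op 6 (insert('q')): buffer="xqoqfxqoqvxqoqvxqoqx" (len 20), cursors c1@4 c2@9 c4@14 c3@19, authorship 1111.2222.4444.3333.
After op 7 (delete): buffer="xqofxqovxqovxqox" (len 16), cursors c1@3 c2@7 c4@11 c3@15, authorship 111.222.444.333.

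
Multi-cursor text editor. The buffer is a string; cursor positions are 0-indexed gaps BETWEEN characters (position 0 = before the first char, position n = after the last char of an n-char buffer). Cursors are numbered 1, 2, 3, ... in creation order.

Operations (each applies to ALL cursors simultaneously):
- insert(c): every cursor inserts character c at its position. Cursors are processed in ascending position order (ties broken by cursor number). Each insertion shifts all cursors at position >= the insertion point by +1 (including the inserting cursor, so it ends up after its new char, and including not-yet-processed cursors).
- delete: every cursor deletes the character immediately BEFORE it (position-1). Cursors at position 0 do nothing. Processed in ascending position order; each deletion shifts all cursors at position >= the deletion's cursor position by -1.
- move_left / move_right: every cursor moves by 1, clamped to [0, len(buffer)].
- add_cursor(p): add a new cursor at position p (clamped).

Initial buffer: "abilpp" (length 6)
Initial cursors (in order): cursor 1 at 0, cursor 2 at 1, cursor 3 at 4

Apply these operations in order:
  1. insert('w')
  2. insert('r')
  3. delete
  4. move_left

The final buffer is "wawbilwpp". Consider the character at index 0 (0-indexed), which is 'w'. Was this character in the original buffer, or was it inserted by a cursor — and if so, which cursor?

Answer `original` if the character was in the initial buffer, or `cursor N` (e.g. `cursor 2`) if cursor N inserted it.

Answer: cursor 1

Derivation:
After op 1 (insert('w')): buffer="wawbilwpp" (len 9), cursors c1@1 c2@3 c3@7, authorship 1.2...3..
After op 2 (insert('r')): buffer="wrawrbilwrpp" (len 12), cursors c1@2 c2@5 c3@10, authorship 11.22...33..
After op 3 (delete): buffer="wawbilwpp" (len 9), cursors c1@1 c2@3 c3@7, authorship 1.2...3..
After op 4 (move_left): buffer="wawbilwpp" (len 9), cursors c1@0 c2@2 c3@6, authorship 1.2...3..
Authorship (.=original, N=cursor N): 1 . 2 . . . 3 . .
Index 0: author = 1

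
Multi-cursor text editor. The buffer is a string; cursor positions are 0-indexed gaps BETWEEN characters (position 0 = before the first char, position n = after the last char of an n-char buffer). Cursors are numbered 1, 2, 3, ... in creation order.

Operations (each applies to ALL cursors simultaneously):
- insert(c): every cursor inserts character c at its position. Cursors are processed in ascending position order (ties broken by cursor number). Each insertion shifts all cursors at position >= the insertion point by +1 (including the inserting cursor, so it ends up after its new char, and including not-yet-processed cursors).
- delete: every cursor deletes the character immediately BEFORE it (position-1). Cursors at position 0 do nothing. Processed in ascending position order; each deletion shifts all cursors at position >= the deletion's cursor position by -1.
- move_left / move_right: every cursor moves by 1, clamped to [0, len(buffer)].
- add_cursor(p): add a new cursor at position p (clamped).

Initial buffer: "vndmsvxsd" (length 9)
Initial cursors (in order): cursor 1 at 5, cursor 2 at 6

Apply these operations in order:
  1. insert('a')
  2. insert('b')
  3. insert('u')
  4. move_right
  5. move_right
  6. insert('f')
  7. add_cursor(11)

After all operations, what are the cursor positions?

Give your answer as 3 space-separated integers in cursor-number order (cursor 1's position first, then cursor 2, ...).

Answer: 11 16 11

Derivation:
After op 1 (insert('a')): buffer="vndmsavaxsd" (len 11), cursors c1@6 c2@8, authorship .....1.2...
After op 2 (insert('b')): buffer="vndmsabvabxsd" (len 13), cursors c1@7 c2@10, authorship .....11.22...
After op 3 (insert('u')): buffer="vndmsabuvabuxsd" (len 15), cursors c1@8 c2@12, authorship .....111.222...
After op 4 (move_right): buffer="vndmsabuvabuxsd" (len 15), cursors c1@9 c2@13, authorship .....111.222...
After op 5 (move_right): buffer="vndmsabuvabuxsd" (len 15), cursors c1@10 c2@14, authorship .....111.222...
After op 6 (insert('f')): buffer="vndmsabuvafbuxsfd" (len 17), cursors c1@11 c2@16, authorship .....111.2122..2.
After op 7 (add_cursor(11)): buffer="vndmsabuvafbuxsfd" (len 17), cursors c1@11 c3@11 c2@16, authorship .....111.2122..2.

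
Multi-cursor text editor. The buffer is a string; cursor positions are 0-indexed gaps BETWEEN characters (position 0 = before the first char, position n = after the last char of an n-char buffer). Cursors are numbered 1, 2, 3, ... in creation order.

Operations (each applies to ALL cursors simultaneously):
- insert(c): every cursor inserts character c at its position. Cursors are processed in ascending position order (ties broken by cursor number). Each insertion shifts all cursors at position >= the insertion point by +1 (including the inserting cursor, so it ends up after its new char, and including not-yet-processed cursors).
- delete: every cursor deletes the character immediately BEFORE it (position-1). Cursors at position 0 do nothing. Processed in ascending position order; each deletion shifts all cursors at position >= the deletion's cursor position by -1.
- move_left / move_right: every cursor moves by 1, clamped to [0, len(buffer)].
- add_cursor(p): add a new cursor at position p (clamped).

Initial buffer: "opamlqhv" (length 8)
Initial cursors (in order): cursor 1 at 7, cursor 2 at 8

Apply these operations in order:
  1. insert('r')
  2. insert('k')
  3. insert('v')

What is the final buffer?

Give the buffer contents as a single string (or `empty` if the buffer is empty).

After op 1 (insert('r')): buffer="opamlqhrvr" (len 10), cursors c1@8 c2@10, authorship .......1.2
After op 2 (insert('k')): buffer="opamlqhrkvrk" (len 12), cursors c1@9 c2@12, authorship .......11.22
After op 3 (insert('v')): buffer="opamlqhrkvvrkv" (len 14), cursors c1@10 c2@14, authorship .......111.222

Answer: opamlqhrkvvrkv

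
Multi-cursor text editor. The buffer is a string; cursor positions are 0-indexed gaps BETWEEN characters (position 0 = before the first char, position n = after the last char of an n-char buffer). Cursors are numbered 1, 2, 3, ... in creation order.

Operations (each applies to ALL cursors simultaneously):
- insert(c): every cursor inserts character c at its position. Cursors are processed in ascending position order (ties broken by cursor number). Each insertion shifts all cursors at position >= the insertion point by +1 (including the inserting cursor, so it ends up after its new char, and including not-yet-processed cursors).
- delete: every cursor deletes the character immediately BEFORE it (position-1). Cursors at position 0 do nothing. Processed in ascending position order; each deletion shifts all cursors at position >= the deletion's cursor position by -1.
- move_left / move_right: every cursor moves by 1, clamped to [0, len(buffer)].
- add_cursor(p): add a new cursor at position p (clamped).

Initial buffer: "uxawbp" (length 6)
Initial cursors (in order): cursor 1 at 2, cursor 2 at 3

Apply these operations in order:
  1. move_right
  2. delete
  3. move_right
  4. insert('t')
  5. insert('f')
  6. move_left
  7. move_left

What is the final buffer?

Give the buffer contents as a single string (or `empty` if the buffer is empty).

Answer: uxbttffp

Derivation:
After op 1 (move_right): buffer="uxawbp" (len 6), cursors c1@3 c2@4, authorship ......
After op 2 (delete): buffer="uxbp" (len 4), cursors c1@2 c2@2, authorship ....
After op 3 (move_right): buffer="uxbp" (len 4), cursors c1@3 c2@3, authorship ....
After op 4 (insert('t')): buffer="uxbttp" (len 6), cursors c1@5 c2@5, authorship ...12.
After op 5 (insert('f')): buffer="uxbttffp" (len 8), cursors c1@7 c2@7, authorship ...1212.
After op 6 (move_left): buffer="uxbttffp" (len 8), cursors c1@6 c2@6, authorship ...1212.
After op 7 (move_left): buffer="uxbttffp" (len 8), cursors c1@5 c2@5, authorship ...1212.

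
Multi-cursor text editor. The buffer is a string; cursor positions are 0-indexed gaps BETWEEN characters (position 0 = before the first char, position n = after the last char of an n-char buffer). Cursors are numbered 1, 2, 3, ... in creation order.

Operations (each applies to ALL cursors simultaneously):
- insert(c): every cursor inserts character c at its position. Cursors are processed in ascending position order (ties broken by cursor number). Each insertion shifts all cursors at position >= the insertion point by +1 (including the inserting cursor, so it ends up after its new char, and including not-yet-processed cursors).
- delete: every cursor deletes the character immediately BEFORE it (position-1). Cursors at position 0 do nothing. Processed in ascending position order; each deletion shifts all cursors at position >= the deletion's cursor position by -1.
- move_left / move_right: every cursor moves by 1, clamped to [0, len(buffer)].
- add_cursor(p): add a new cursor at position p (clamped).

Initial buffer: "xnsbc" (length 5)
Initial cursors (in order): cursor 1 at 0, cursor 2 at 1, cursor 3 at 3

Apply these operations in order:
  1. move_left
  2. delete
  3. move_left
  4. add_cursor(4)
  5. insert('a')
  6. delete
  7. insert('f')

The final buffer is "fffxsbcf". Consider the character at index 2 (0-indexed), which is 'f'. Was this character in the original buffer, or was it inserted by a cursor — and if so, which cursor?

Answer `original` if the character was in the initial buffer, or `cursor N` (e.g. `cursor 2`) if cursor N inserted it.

After op 1 (move_left): buffer="xnsbc" (len 5), cursors c1@0 c2@0 c3@2, authorship .....
After op 2 (delete): buffer="xsbc" (len 4), cursors c1@0 c2@0 c3@1, authorship ....
After op 3 (move_left): buffer="xsbc" (len 4), cursors c1@0 c2@0 c3@0, authorship ....
After op 4 (add_cursor(4)): buffer="xsbc" (len 4), cursors c1@0 c2@0 c3@0 c4@4, authorship ....
After op 5 (insert('a')): buffer="aaaxsbca" (len 8), cursors c1@3 c2@3 c3@3 c4@8, authorship 123....4
After op 6 (delete): buffer="xsbc" (len 4), cursors c1@0 c2@0 c3@0 c4@4, authorship ....
After op 7 (insert('f')): buffer="fffxsbcf" (len 8), cursors c1@3 c2@3 c3@3 c4@8, authorship 123....4
Authorship (.=original, N=cursor N): 1 2 3 . . . . 4
Index 2: author = 3

Answer: cursor 3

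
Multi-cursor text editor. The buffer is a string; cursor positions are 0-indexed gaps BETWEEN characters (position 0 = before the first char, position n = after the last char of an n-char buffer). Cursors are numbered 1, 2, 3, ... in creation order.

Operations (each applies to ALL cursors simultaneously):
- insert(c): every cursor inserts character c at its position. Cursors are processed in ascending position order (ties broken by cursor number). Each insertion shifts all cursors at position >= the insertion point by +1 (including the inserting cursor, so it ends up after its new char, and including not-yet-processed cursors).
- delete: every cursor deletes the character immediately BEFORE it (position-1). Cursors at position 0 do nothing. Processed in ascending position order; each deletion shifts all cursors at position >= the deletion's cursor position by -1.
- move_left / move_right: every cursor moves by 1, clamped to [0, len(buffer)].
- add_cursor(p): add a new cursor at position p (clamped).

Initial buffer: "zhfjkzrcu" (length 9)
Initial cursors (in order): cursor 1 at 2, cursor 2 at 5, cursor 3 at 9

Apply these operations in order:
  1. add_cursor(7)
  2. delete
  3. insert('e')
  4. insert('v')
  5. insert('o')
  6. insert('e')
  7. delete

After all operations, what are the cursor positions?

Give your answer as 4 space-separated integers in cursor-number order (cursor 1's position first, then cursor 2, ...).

Answer: 4 9 17 13

Derivation:
After op 1 (add_cursor(7)): buffer="zhfjkzrcu" (len 9), cursors c1@2 c2@5 c4@7 c3@9, authorship .........
After op 2 (delete): buffer="zfjzc" (len 5), cursors c1@1 c2@3 c4@4 c3@5, authorship .....
After op 3 (insert('e')): buffer="zefjezece" (len 9), cursors c1@2 c2@5 c4@7 c3@9, authorship .1..2.4.3
After op 4 (insert('v')): buffer="zevfjevzevcev" (len 13), cursors c1@3 c2@7 c4@10 c3@13, authorship .11..22.44.33
After op 5 (insert('o')): buffer="zevofjevozevocevo" (len 17), cursors c1@4 c2@9 c4@13 c3@17, authorship .111..222.444.333
After op 6 (insert('e')): buffer="zevoefjevoezevoecevoe" (len 21), cursors c1@5 c2@11 c4@16 c3@21, authorship .1111..2222.4444.3333
After op 7 (delete): buffer="zevofjevozevocevo" (len 17), cursors c1@4 c2@9 c4@13 c3@17, authorship .111..222.444.333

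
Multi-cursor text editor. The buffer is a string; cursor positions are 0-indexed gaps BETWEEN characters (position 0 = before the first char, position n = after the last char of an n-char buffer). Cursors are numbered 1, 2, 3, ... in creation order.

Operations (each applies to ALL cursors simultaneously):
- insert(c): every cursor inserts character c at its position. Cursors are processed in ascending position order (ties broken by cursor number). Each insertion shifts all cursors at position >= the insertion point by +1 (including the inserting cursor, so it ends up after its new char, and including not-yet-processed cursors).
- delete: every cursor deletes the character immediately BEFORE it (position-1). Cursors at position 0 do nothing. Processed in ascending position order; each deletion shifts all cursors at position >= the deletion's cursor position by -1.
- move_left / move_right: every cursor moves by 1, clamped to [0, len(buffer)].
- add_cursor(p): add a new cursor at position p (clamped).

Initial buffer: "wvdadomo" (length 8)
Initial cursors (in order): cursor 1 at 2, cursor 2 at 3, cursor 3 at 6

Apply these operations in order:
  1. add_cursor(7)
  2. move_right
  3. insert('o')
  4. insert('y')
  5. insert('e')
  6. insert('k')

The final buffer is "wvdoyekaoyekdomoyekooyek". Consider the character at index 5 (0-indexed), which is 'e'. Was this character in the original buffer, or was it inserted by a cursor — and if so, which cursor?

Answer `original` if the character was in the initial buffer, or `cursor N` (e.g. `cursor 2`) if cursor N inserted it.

Answer: cursor 1

Derivation:
After op 1 (add_cursor(7)): buffer="wvdadomo" (len 8), cursors c1@2 c2@3 c3@6 c4@7, authorship ........
After op 2 (move_right): buffer="wvdadomo" (len 8), cursors c1@3 c2@4 c3@7 c4@8, authorship ........
After op 3 (insert('o')): buffer="wvdoaodomooo" (len 12), cursors c1@4 c2@6 c3@10 c4@12, authorship ...1.2...3.4
After op 4 (insert('y')): buffer="wvdoyaoydomoyooy" (len 16), cursors c1@5 c2@8 c3@13 c4@16, authorship ...11.22...33.44
After op 5 (insert('e')): buffer="wvdoyeaoyedomoyeooye" (len 20), cursors c1@6 c2@10 c3@16 c4@20, authorship ...111.222...333.444
After op 6 (insert('k')): buffer="wvdoyekaoyekdomoyekooyek" (len 24), cursors c1@7 c2@12 c3@19 c4@24, authorship ...1111.2222...3333.4444
Authorship (.=original, N=cursor N): . . . 1 1 1 1 . 2 2 2 2 . . . 3 3 3 3 . 4 4 4 4
Index 5: author = 1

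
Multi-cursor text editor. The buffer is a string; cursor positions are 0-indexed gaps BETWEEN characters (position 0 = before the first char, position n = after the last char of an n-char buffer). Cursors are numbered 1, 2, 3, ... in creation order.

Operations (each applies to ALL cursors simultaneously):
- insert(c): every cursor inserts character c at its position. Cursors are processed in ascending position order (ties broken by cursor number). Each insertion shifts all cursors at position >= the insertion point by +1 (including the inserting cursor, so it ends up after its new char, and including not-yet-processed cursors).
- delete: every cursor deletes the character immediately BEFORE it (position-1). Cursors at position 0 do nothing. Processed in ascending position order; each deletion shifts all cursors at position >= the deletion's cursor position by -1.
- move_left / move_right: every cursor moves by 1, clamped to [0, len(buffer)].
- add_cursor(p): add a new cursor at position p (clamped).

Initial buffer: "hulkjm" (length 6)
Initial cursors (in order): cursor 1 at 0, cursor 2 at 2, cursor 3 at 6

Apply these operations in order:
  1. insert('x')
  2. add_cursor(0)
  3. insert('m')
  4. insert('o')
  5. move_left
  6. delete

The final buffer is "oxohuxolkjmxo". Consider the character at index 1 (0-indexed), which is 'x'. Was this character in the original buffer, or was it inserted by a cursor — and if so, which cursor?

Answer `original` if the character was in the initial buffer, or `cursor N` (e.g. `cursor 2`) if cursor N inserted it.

After op 1 (insert('x')): buffer="xhuxlkjmx" (len 9), cursors c1@1 c2@4 c3@9, authorship 1..2....3
After op 2 (add_cursor(0)): buffer="xhuxlkjmx" (len 9), cursors c4@0 c1@1 c2@4 c3@9, authorship 1..2....3
After op 3 (insert('m')): buffer="mxmhuxmlkjmxm" (len 13), cursors c4@1 c1@3 c2@7 c3@13, authorship 411..22....33
After op 4 (insert('o')): buffer="moxmohuxmolkjmxmo" (len 17), cursors c4@2 c1@5 c2@10 c3@17, authorship 44111..222....333
After op 5 (move_left): buffer="moxmohuxmolkjmxmo" (len 17), cursors c4@1 c1@4 c2@9 c3@16, authorship 44111..222....333
After op 6 (delete): buffer="oxohuxolkjmxo" (len 13), cursors c4@0 c1@2 c2@6 c3@12, authorship 411..22....33
Authorship (.=original, N=cursor N): 4 1 1 . . 2 2 . . . . 3 3
Index 1: author = 1

Answer: cursor 1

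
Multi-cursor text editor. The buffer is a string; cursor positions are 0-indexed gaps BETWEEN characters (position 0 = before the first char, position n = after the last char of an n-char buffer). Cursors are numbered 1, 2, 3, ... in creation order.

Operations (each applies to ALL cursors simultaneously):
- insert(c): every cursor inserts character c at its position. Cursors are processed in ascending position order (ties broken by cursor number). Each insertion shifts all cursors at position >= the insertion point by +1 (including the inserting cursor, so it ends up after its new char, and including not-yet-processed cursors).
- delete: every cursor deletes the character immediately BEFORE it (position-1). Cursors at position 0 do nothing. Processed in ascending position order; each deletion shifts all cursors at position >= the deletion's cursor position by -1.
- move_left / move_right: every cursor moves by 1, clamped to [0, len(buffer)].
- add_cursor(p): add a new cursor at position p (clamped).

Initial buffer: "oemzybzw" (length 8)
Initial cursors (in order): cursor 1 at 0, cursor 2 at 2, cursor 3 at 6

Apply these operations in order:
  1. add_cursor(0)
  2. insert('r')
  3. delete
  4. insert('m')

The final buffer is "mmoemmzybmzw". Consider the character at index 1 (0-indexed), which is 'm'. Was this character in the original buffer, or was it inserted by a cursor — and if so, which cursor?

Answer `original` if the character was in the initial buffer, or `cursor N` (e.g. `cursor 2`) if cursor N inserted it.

After op 1 (add_cursor(0)): buffer="oemzybzw" (len 8), cursors c1@0 c4@0 c2@2 c3@6, authorship ........
After op 2 (insert('r')): buffer="rroermzybrzw" (len 12), cursors c1@2 c4@2 c2@5 c3@10, authorship 14..2....3..
After op 3 (delete): buffer="oemzybzw" (len 8), cursors c1@0 c4@0 c2@2 c3@6, authorship ........
After op 4 (insert('m')): buffer="mmoemmzybmzw" (len 12), cursors c1@2 c4@2 c2@5 c3@10, authorship 14..2....3..
Authorship (.=original, N=cursor N): 1 4 . . 2 . . . . 3 . .
Index 1: author = 4

Answer: cursor 4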